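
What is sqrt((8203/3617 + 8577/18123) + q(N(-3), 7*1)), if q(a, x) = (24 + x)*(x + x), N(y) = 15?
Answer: 8*sqrt(3258058258482727)/21850297 ≈ 20.898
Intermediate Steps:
q(a, x) = 2*x*(24 + x) (q(a, x) = (24 + x)*(2*x) = 2*x*(24 + x))
sqrt((8203/3617 + 8577/18123) + q(N(-3), 7*1)) = sqrt((8203/3617 + 8577/18123) + 2*(7*1)*(24 + 7*1)) = sqrt((8203*(1/3617) + 8577*(1/18123)) + 2*7*(24 + 7)) = sqrt((8203/3617 + 2859/6041) + 2*7*31) = sqrt(59895326/21850297 + 434) = sqrt(9542924224/21850297) = 8*sqrt(3258058258482727)/21850297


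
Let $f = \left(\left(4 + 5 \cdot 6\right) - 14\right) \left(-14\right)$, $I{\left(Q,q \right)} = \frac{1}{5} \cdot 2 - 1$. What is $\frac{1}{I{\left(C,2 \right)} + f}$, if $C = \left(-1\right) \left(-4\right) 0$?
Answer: $- \frac{5}{1403} \approx -0.0035638$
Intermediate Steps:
$C = 0$ ($C = 4 \cdot 0 = 0$)
$I{\left(Q,q \right)} = - \frac{3}{5}$ ($I{\left(Q,q \right)} = \frac{1}{5} \cdot 2 - 1 = \frac{2}{5} - 1 = - \frac{3}{5}$)
$f = -280$ ($f = \left(\left(4 + 30\right) - 14\right) \left(-14\right) = \left(34 - 14\right) \left(-14\right) = 20 \left(-14\right) = -280$)
$\frac{1}{I{\left(C,2 \right)} + f} = \frac{1}{- \frac{3}{5} - 280} = \frac{1}{- \frac{1403}{5}} = - \frac{5}{1403}$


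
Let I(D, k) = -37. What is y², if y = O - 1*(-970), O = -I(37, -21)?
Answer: 1014049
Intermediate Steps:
O = 37 (O = -1*(-37) = 37)
y = 1007 (y = 37 - 1*(-970) = 37 + 970 = 1007)
y² = 1007² = 1014049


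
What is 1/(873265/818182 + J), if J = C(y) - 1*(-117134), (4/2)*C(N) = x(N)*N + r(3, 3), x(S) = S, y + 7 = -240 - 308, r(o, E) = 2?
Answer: 409091/110924438555 ≈ 3.6880e-6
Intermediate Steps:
y = -555 (y = -7 + (-240 - 308) = -7 - 548 = -555)
C(N) = 1 + N**2/2 (C(N) = (N*N + 2)/2 = (N**2 + 2)/2 = (2 + N**2)/2 = 1 + N**2/2)
J = 542295/2 (J = (1 + (1/2)*(-555)**2) - 1*(-117134) = (1 + (1/2)*308025) + 117134 = (1 + 308025/2) + 117134 = 308027/2 + 117134 = 542295/2 ≈ 2.7115e+5)
1/(873265/818182 + J) = 1/(873265/818182 + 542295/2) = 1/(110924438555/409091) = 409091/110924438555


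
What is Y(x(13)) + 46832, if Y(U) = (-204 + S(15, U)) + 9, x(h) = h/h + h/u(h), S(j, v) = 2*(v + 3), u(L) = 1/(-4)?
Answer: 46541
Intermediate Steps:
u(L) = -1/4
S(j, v) = 6 + 2*v (S(j, v) = 2*(3 + v) = 6 + 2*v)
x(h) = 1 - 4*h (x(h) = h/h + h/(-1/4) = 1 + h*(-4) = 1 - 4*h)
Y(U) = -189 + 2*U (Y(U) = (-204 + (6 + 2*U)) + 9 = (-198 + 2*U) + 9 = -189 + 2*U)
Y(x(13)) + 46832 = (-189 + 2*(1 - 4*13)) + 46832 = (-189 + 2*(1 - 52)) + 46832 = (-189 + 2*(-51)) + 46832 = (-189 - 102) + 46832 = -291 + 46832 = 46541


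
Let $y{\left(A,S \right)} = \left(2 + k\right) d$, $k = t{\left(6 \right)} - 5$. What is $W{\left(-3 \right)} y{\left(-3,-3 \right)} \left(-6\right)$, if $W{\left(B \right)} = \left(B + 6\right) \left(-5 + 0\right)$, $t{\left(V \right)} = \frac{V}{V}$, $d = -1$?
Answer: $180$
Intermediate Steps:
$t{\left(V \right)} = 1$
$W{\left(B \right)} = -30 - 5 B$ ($W{\left(B \right)} = \left(6 + B\right) \left(-5\right) = -30 - 5 B$)
$k = -4$ ($k = 1 - 5 = -4$)
$y{\left(A,S \right)} = 2$ ($y{\left(A,S \right)} = \left(2 - 4\right) \left(-1\right) = \left(-2\right) \left(-1\right) = 2$)
$W{\left(-3 \right)} y{\left(-3,-3 \right)} \left(-6\right) = \left(-30 - -15\right) 2 \left(-6\right) = \left(-30 + 15\right) 2 \left(-6\right) = \left(-15\right) 2 \left(-6\right) = \left(-30\right) \left(-6\right) = 180$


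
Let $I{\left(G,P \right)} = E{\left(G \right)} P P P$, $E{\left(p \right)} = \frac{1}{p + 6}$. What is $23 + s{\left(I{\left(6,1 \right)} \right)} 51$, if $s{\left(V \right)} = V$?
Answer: $\frac{109}{4} \approx 27.25$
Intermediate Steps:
$E{\left(p \right)} = \frac{1}{6 + p}$
$I{\left(G,P \right)} = \frac{P^{3}}{6 + G}$ ($I{\left(G,P \right)} = \frac{P P}{6 + G} P = \frac{P^{2}}{6 + G} P = \frac{P^{3}}{6 + G}$)
$23 + s{\left(I{\left(6,1 \right)} \right)} 51 = 23 + \frac{1^{3}}{6 + 6} \cdot 51 = 23 + 1 \cdot \frac{1}{12} \cdot 51 = 23 + \frac{1}{12} \cdot 51 = 23 + \frac{17}{4} = \frac{109}{4}$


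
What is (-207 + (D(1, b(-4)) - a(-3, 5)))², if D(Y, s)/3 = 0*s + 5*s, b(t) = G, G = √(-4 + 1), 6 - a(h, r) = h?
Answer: 45981 - 6480*I*√3 ≈ 45981.0 - 11224.0*I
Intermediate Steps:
a(h, r) = 6 - h
G = I*√3 (G = √(-3) = I*√3 ≈ 1.732*I)
b(t) = I*√3
D(Y, s) = 15*s (D(Y, s) = 3*(0*s + 5*s) = 3*(0 + 5*s) = 3*(5*s) = 15*s)
(-207 + (D(1, b(-4)) - a(-3, 5)))² = (-207 + (15*(I*√3) - (6 - 1*(-3))))² = (-207 + (15*I*√3 - (6 + 3)))² = (-207 + (15*I*√3 - 1*9))² = (-207 + (15*I*√3 - 9))² = (-207 + (-9 + 15*I*√3))² = (-216 + 15*I*√3)²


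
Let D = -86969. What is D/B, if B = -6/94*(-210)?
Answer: -4087543/630 ≈ -6488.2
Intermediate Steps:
B = 630/47 (B = -6*1/94*(-210) = -3/47*(-210) = 630/47 ≈ 13.404)
D/B = -86969/630/47 = -86969*47/630 = -4087543/630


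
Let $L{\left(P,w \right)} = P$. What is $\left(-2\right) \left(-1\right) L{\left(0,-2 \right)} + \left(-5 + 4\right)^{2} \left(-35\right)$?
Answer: $-35$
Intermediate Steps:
$\left(-2\right) \left(-1\right) L{\left(0,-2 \right)} + \left(-5 + 4\right)^{2} \left(-35\right) = \left(-2\right) \left(-1\right) 0 + \left(-5 + 4\right)^{2} \left(-35\right) = 2 \cdot 0 + \left(-1\right)^{2} \left(-35\right) = 0 + 1 \left(-35\right) = 0 - 35 = -35$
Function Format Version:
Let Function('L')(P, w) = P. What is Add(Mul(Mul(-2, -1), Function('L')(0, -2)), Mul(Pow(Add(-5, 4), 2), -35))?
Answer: -35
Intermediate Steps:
Add(Mul(Mul(-2, -1), Function('L')(0, -2)), Mul(Pow(Add(-5, 4), 2), -35)) = Add(Mul(Mul(-2, -1), 0), Mul(Pow(Add(-5, 4), 2), -35)) = Add(Mul(2, 0), Mul(Pow(-1, 2), -35)) = Add(0, Mul(1, -35)) = Add(0, -35) = -35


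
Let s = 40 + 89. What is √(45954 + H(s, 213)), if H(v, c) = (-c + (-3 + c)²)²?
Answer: 3*√214012747 ≈ 43888.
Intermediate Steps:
s = 129
H(v, c) = ((-3 + c)² - c)²
√(45954 + H(s, 213)) = √(45954 + (213 - (-3 + 213)²)²) = √(45954 + (213 - 1*210²)²) = √(45954 + (213 - 1*44100)²) = √(45954 + (213 - 44100)²) = √(45954 + (-43887)²) = √(45954 + 1926068769) = √1926114723 = 3*√214012747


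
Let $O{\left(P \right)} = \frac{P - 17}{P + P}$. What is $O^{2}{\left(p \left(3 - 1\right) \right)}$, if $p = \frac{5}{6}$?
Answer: $\frac{529}{25} \approx 21.16$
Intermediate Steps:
$p = \frac{5}{6}$ ($p = 5 \cdot \frac{1}{6} = \frac{5}{6} \approx 0.83333$)
$O{\left(P \right)} = \frac{-17 + P}{2 P}$
$O^{2}{\left(p \left(3 - 1\right) \right)} = \left(\frac{-17 + \frac{5 \left(3 - 1\right)}{6}}{2 \frac{5 \left(3 - 1\right)}{6}}\right)^{2} = \left(\frac{-17 + \frac{5}{6} \cdot 2}{2 \cdot \frac{5}{6} \cdot 2}\right)^{2} = \left(\frac{-17 + \frac{5}{3}}{2 \cdot \frac{5}{3}}\right)^{2} = \left(\frac{1}{2} \cdot \frac{3}{5} \left(- \frac{46}{3}\right)\right)^{2} = \left(- \frac{23}{5}\right)^{2} = \frac{529}{25}$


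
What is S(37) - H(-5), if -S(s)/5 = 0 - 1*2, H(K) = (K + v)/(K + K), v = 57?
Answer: 76/5 ≈ 15.200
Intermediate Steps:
H(K) = (57 + K)/(2*K) (H(K) = (K + 57)/(K + K) = (57 + K)/((2*K)) = (57 + K)*(1/(2*K)) = (57 + K)/(2*K))
S(s) = 10 (S(s) = -5*(0 - 1*2) = -5*(0 - 2) = -5*(-2) = 10)
S(37) - H(-5) = 10 - (57 - 5)/(2*(-5)) = 10 - (-1)*52/(2*5) = 10 - 1*(-26/5) = 10 + 26/5 = 76/5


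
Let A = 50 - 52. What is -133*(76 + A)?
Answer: -9842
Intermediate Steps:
A = -2
-133*(76 + A) = -133*(76 - 2) = -133*74 = -9842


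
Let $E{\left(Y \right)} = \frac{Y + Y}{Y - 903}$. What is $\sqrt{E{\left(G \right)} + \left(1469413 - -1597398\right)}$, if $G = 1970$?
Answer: $\frac{\sqrt{3491534792559}}{1067} \approx 1751.2$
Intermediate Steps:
$E{\left(Y \right)} = \frac{2 Y}{-903 + Y}$
$\sqrt{E{\left(G \right)} + \left(1469413 - -1597398\right)} = \sqrt{2 \cdot 1970 \frac{1}{-903 + 1970} + \left(1469413 - -1597398\right)} = \sqrt{2 \cdot 1970 \cdot \frac{1}{1067} + \left(1469413 + 1597398\right)} = \sqrt{2 \cdot 1970 \cdot \frac{1}{1067} + 3066811} = \sqrt{\frac{3940}{1067} + 3066811} = \sqrt{\frac{3272291277}{1067}} = \frac{\sqrt{3491534792559}}{1067}$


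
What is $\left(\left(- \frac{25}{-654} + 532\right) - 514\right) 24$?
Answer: $\frac{47188}{109} \approx 432.92$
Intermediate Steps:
$\left(\left(- \frac{25}{-654} + 532\right) - 514\right) 24 = \left(\left(\left(-25\right) \left(- \frac{1}{654}\right) + 532\right) - 514\right) 24 = \left(\left(\frac{25}{654} + 532\right) - 514\right) 24 = \left(\frac{347953}{654} - 514\right) 24 = \frac{11797}{654} \cdot 24 = \frac{47188}{109}$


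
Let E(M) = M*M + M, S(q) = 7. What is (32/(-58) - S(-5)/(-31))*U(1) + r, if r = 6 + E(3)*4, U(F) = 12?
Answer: 45030/899 ≈ 50.089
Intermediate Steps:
E(M) = M + M² (E(M) = M² + M = M + M²)
r = 54 (r = 6 + (3*(1 + 3))*4 = 6 + (3*4)*4 = 6 + 12*4 = 6 + 48 = 54)
(32/(-58) - S(-5)/(-31))*U(1) + r = (32/(-58) - 1*7/(-31))*12 + 54 = (32*(-1/58) - 7*(-1/31))*12 + 54 = (-16/29 + 7/31)*12 + 54 = -293/899*12 + 54 = -3516/899 + 54 = 45030/899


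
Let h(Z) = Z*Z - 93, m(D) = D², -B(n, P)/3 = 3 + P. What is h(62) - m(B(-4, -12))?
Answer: 3022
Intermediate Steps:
B(n, P) = -9 - 3*P (B(n, P) = -3*(3 + P) = -9 - 3*P)
h(Z) = -93 + Z² (h(Z) = Z² - 93 = -93 + Z²)
h(62) - m(B(-4, -12)) = (-93 + 62²) - (-9 - 3*(-12))² = (-93 + 3844) - (-9 + 36)² = 3751 - 1*27² = 3751 - 1*729 = 3751 - 729 = 3022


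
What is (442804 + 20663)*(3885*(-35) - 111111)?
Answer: -114516207162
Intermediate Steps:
(442804 + 20663)*(3885*(-35) - 111111) = 463467*(-135975 - 111111) = 463467*(-247086) = -114516207162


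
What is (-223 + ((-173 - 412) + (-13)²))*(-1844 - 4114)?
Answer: 3807162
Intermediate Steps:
(-223 + ((-173 - 412) + (-13)²))*(-1844 - 4114) = (-223 + (-585 + 169))*(-5958) = (-223 - 416)*(-5958) = -639*(-5958) = 3807162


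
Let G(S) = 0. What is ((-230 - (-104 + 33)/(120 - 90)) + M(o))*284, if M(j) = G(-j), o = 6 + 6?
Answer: -969718/15 ≈ -64648.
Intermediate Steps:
o = 12
M(j) = 0
((-230 - (-104 + 33)/(120 - 90)) + M(o))*284 = ((-230 - (-104 + 33)/(120 - 90)) + 0)*284 = ((-230 - (-71)/30) + 0)*284 = ((-230 - 1*(-71/30)) + 0)*284 = ((-230 + 71/30) + 0)*284 = (-6829/30 + 0)*284 = -6829/30*284 = -969718/15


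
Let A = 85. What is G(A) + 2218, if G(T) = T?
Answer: 2303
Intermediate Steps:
G(A) + 2218 = 85 + 2218 = 2303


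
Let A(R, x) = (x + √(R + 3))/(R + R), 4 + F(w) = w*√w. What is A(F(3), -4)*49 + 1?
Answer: 1 + 49*(4 - √(-1 + 3*√3))/(2*(4 - 3*√3)) ≈ -38.972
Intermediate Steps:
F(w) = -4 + w^(3/2) (F(w) = -4 + w*√w = -4 + w^(3/2))
A(R, x) = (x + √(3 + R))/(2*R) (A(R, x) = (x + √(3 + R))/((2*R)) = (x + √(3 + R))*(1/(2*R)) = (x + √(3 + R))/(2*R))
A(F(3), -4)*49 + 1 = ((-4 + √(3 + (-4 + 3^(3/2))))/(2*(-4 + 3^(3/2))))*49 + 1 = ((-4 + √(3 + (-4 + 3*√3)))/(2*(-4 + 3*√3)))*49 + 1 = ((-4 + √(-1 + 3*√3))/(2*(-4 + 3*√3)))*49 + 1 = 49*(-4 + √(-1 + 3*√3))/(2*(-4 + 3*√3)) + 1 = 1 + 49*(-4 + √(-1 + 3*√3))/(2*(-4 + 3*√3))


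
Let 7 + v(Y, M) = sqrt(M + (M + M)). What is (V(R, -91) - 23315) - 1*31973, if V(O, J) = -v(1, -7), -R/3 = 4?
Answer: -55281 - I*sqrt(21) ≈ -55281.0 - 4.5826*I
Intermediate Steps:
R = -12 (R = -3*4 = -12)
v(Y, M) = -7 + sqrt(3)*sqrt(M) (v(Y, M) = -7 + sqrt(M + (M + M)) = -7 + sqrt(M + 2*M) = -7 + sqrt(3*M) = -7 + sqrt(3)*sqrt(M))
V(O, J) = 7 - I*sqrt(21) (V(O, J) = -(-7 + sqrt(3)*sqrt(-7)) = -(-7 + sqrt(3)*(I*sqrt(7))) = -(-7 + I*sqrt(21)) = 7 - I*sqrt(21))
(V(R, -91) - 23315) - 1*31973 = ((7 - I*sqrt(21)) - 23315) - 1*31973 = (-23308 - I*sqrt(21)) - 31973 = -55281 - I*sqrt(21)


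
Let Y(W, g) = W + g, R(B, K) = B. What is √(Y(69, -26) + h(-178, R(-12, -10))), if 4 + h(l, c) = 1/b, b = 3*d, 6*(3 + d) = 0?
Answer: 5*√14/3 ≈ 6.2361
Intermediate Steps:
d = -3 (d = -3 + (⅙)*0 = -3 + 0 = -3)
b = -9 (b = 3*(-3) = -9)
h(l, c) = -37/9 (h(l, c) = -4 + 1/(-9) = -4 - ⅑ = -37/9)
√(Y(69, -26) + h(-178, R(-12, -10))) = √((69 - 26) - 37/9) = √(43 - 37/9) = √(350/9) = 5*√14/3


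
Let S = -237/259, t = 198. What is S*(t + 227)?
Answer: -100725/259 ≈ -388.90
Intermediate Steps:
S = -237/259 (S = -237*1/259 = -237/259 ≈ -0.91506)
S*(t + 227) = -237*(198 + 227)/259 = -237/259*425 = -100725/259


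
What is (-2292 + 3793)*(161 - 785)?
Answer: -936624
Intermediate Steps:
(-2292 + 3793)*(161 - 785) = 1501*(-624) = -936624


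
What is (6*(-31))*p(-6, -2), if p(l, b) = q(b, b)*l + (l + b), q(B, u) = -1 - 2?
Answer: -1860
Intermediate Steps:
q(B, u) = -3
p(l, b) = b - 2*l (p(l, b) = -3*l + (l + b) = -3*l + (b + l) = b - 2*l)
(6*(-31))*p(-6, -2) = (6*(-31))*(-2 - 2*(-6)) = -186*(-2 + 12) = -186*10 = -1860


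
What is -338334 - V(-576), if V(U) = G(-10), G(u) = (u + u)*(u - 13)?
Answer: -338794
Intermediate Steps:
G(u) = 2*u*(-13 + u) (G(u) = (2*u)*(-13 + u) = 2*u*(-13 + u))
V(U) = 460 (V(U) = 2*(-10)*(-13 - 10) = 2*(-10)*(-23) = 460)
-338334 - V(-576) = -338334 - 1*460 = -338334 - 460 = -338794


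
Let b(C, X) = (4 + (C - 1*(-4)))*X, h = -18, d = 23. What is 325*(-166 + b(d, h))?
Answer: -235300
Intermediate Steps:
b(C, X) = X*(8 + C) (b(C, X) = (4 + (C + 4))*X = (4 + (4 + C))*X = (8 + C)*X = X*(8 + C))
325*(-166 + b(d, h)) = 325*(-166 - 18*(8 + 23)) = 325*(-166 - 18*31) = 325*(-166 - 558) = 325*(-724) = -235300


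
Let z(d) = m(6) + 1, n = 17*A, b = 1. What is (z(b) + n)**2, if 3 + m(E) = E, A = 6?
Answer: 11236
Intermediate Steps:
m(E) = -3 + E
n = 102 (n = 17*6 = 102)
z(d) = 4 (z(d) = (-3 + 6) + 1 = 3 + 1 = 4)
(z(b) + n)**2 = (4 + 102)**2 = 106**2 = 11236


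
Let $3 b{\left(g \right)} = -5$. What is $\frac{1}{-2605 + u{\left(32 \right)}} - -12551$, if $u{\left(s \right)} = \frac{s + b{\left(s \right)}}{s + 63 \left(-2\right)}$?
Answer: $\frac{9221231969}{734701} \approx 12551.0$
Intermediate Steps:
$b{\left(g \right)} = - \frac{5}{3}$ ($b{\left(g \right)} = \frac{1}{3} \left(-5\right) = - \frac{5}{3}$)
$u{\left(s \right)} = \frac{- \frac{5}{3} + s}{-126 + s}$ ($u{\left(s \right)} = \frac{s - \frac{5}{3}}{s + 63 \left(-2\right)} = \frac{- \frac{5}{3} + s}{s - 126} = \frac{- \frac{5}{3} + s}{-126 + s}$)
$\frac{1}{-2605 + u{\left(32 \right)}} - -12551 = \frac{1}{-2605 + \frac{- \frac{5}{3} + 32}{-126 + 32}} - -12551 = \frac{1}{-2605 + \frac{1}{-94} \cdot \frac{91}{3}} + 12551 = \frac{1}{-2605 - \frac{91}{282}} + 12551 = \frac{1}{- \frac{734701}{282}} + 12551 = - \frac{282}{734701} + 12551 = \frac{9221231969}{734701}$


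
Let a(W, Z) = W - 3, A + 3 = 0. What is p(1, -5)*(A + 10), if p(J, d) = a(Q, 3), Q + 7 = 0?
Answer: -70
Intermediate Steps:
Q = -7 (Q = -7 + 0 = -7)
A = -3 (A = -3 + 0 = -3)
a(W, Z) = -3 + W
p(J, d) = -10 (p(J, d) = -3 - 7 = -10)
p(1, -5)*(A + 10) = -10*(-3 + 10) = -10*7 = -70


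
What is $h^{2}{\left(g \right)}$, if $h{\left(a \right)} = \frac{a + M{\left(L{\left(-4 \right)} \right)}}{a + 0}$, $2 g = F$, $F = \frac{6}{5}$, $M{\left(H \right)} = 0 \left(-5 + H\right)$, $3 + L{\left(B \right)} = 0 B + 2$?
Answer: $1$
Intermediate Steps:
$L{\left(B \right)} = -1$ ($L{\left(B \right)} = -3 + \left(0 B + 2\right) = -3 + \left(0 + 2\right) = -3 + 2 = -1$)
$M{\left(H \right)} = 0$
$F = \frac{6}{5}$ ($F = 6 \cdot \frac{1}{5} = \frac{6}{5} \approx 1.2$)
$g = \frac{3}{5}$ ($g = \frac{1}{2} \cdot \frac{6}{5} = \frac{3}{5} \approx 0.6$)
$h{\left(a \right)} = 1$ ($h{\left(a \right)} = \frac{a + 0}{a + 0} = \frac{a}{a} = 1$)
$h^{2}{\left(g \right)} = 1^{2} = 1$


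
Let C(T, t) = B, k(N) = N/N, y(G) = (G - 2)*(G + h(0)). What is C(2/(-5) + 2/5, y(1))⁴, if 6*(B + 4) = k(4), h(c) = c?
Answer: 279841/1296 ≈ 215.93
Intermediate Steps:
y(G) = G*(-2 + G) (y(G) = (G - 2)*(G + 0) = (-2 + G)*G = G*(-2 + G))
k(N) = 1
B = -23/6 (B = -4 + (⅙)*1 = -4 + ⅙ = -23/6 ≈ -3.8333)
C(T, t) = -23/6
C(2/(-5) + 2/5, y(1))⁴ = (-23/6)⁴ = 279841/1296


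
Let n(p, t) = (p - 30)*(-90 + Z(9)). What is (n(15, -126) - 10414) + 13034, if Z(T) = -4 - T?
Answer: 4165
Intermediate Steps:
n(p, t) = 3090 - 103*p (n(p, t) = (p - 30)*(-90 + (-4 - 1*9)) = (-30 + p)*(-90 + (-4 - 9)) = (-30 + p)*(-90 - 13) = (-30 + p)*(-103) = 3090 - 103*p)
(n(15, -126) - 10414) + 13034 = ((3090 - 103*15) - 10414) + 13034 = ((3090 - 1545) - 10414) + 13034 = (1545 - 10414) + 13034 = -8869 + 13034 = 4165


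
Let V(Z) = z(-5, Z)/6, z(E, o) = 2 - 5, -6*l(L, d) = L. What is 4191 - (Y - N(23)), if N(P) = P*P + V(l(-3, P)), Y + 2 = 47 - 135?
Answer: 9619/2 ≈ 4809.5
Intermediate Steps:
l(L, d) = -L/6
Y = -90 (Y = -2 + (47 - 135) = -2 - 88 = -90)
z(E, o) = -3
V(Z) = -1/2 (V(Z) = -3/6 = -3*1/6 = -1/2)
N(P) = -1/2 + P**2 (N(P) = P*P - 1/2 = P**2 - 1/2 = -1/2 + P**2)
4191 - (Y - N(23)) = 4191 - (-90 - (-1/2 + 23**2)) = 4191 - (-90 - (-1/2 + 529)) = 4191 - (-90 - 1*1057/2) = 4191 - (-90 - 1057/2) = 4191 - 1*(-1237/2) = 4191 + 1237/2 = 9619/2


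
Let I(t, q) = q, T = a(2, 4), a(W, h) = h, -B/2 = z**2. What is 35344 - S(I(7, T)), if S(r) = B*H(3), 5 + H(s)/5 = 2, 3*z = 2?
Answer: 105992/3 ≈ 35331.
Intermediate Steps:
z = 2/3 (z = (1/3)*2 = 2/3 ≈ 0.66667)
H(s) = -15 (H(s) = -25 + 5*2 = -25 + 10 = -15)
B = -8/9 (B = -2*(2/3)**2 = -2*4/9 = -8/9 ≈ -0.88889)
T = 4
S(r) = 40/3 (S(r) = -8/9*(-15) = 40/3)
35344 - S(I(7, T)) = 35344 - 1*40/3 = 35344 - 40/3 = 105992/3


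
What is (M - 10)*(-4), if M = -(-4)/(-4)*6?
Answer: 64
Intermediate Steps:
M = -6 (M = -(-4)*(-1)/4*6 = -4*¼*6 = -1*6 = -6)
(M - 10)*(-4) = (-6 - 10)*(-4) = -16*(-4) = 64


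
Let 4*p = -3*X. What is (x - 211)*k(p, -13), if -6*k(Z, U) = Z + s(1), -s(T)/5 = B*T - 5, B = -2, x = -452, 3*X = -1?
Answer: 31161/8 ≈ 3895.1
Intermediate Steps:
X = -⅓ (X = (⅓)*(-1) = -⅓ ≈ -0.33333)
p = ¼ (p = (-3*(-⅓))/4 = (¼)*1 = ¼ ≈ 0.25000)
s(T) = 25 + 10*T (s(T) = -5*(-2*T - 5) = -5*(-5 - 2*T) = 25 + 10*T)
k(Z, U) = -35/6 - Z/6 (k(Z, U) = -(Z + (25 + 10*1))/6 = -(Z + (25 + 10))/6 = -(Z + 35)/6 = -(35 + Z)/6 = -35/6 - Z/6)
(x - 211)*k(p, -13) = (-452 - 211)*(-35/6 - ⅙*¼) = -663*(-35/6 - 1/24) = -663*(-47/8) = 31161/8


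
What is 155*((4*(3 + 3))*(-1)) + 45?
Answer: -3675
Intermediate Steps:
155*((4*(3 + 3))*(-1)) + 45 = 155*((4*6)*(-1)) + 45 = 155*(24*(-1)) + 45 = 155*(-24) + 45 = -3720 + 45 = -3675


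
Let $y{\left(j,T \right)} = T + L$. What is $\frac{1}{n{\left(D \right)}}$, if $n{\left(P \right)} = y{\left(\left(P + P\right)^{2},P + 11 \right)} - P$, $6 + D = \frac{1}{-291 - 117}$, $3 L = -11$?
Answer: $\frac{3}{22} \approx 0.13636$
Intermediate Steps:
$L = - \frac{11}{3}$ ($L = \frac{1}{3} \left(-11\right) = - \frac{11}{3} \approx -3.6667$)
$D = - \frac{2449}{408}$ ($D = -6 + \frac{1}{-291 - 117} = -6 + \frac{1}{-408} = -6 - \frac{1}{408} = - \frac{2449}{408} \approx -6.0024$)
$y{\left(j,T \right)} = - \frac{11}{3} + T$ ($y{\left(j,T \right)} = T - \frac{11}{3} = - \frac{11}{3} + T$)
$n{\left(P \right)} = \frac{22}{3}$ ($n{\left(P \right)} = \left(- \frac{11}{3} + \left(P + 11\right)\right) - P = \left(- \frac{11}{3} + \left(11 + P\right)\right) - P = \left(\frac{22}{3} + P\right) - P = \frac{22}{3}$)
$\frac{1}{n{\left(D \right)}} = \frac{1}{\frac{22}{3}} = \frac{3}{22}$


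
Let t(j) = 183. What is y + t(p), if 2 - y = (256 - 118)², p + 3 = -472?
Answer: -18859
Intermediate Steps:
p = -475 (p = -3 - 472 = -475)
y = -19042 (y = 2 - (256 - 118)² = 2 - 1*138² = 2 - 1*19044 = 2 - 19044 = -19042)
y + t(p) = -19042 + 183 = -18859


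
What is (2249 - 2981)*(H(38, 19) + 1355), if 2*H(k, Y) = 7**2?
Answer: -1009794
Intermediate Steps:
H(k, Y) = 49/2 (H(k, Y) = (1/2)*7**2 = (1/2)*49 = 49/2)
(2249 - 2981)*(H(38, 19) + 1355) = (2249 - 2981)*(49/2 + 1355) = -732*2759/2 = -1009794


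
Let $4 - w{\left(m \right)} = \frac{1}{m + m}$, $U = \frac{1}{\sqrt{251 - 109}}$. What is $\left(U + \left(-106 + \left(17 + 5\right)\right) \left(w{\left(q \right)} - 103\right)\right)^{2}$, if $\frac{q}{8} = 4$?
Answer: $\frac{1257373643087}{18176} + \frac{133077 \sqrt{142}}{1136} \approx 6.9179 \cdot 10^{7}$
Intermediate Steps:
$q = 32$ ($q = 8 \cdot 4 = 32$)
$U = \frac{\sqrt{142}}{142}$ ($U = \frac{1}{\sqrt{142}} = \frac{\sqrt{142}}{142} \approx 0.083918$)
$w{\left(m \right)} = 4 - \frac{1}{2 m}$ ($w{\left(m \right)} = 4 - \frac{1}{m + m} = 4 - \frac{1}{2 m}$)
$\left(U + \left(-106 + \left(17 + 5\right)\right) \left(w{\left(q \right)} - 103\right)\right)^{2} = \left(\frac{\sqrt{142}}{142} + \left(-106 + \left(17 + 5\right)\right) \left(\left(4 - \frac{1}{2 \cdot 32}\right) - 103\right)\right)^{2} = \left(\frac{\sqrt{142}}{142} + \left(-106 + 22\right) \left(\left(4 - \frac{1}{64}\right) - 103\right)\right)^{2} = \left(\frac{\sqrt{142}}{142} - 84 \left(\left(4 - \frac{1}{64}\right) - 103\right)\right)^{2} = \left(\frac{\sqrt{142}}{142} - 84 \left(\frac{255}{64} - 103\right)\right)^{2} = \left(\frac{\sqrt{142}}{142} - - \frac{133077}{16}\right)^{2} = \left(\frac{\sqrt{142}}{142} + \frac{133077}{16}\right)^{2} = \left(\frac{133077}{16} + \frac{\sqrt{142}}{142}\right)^{2}$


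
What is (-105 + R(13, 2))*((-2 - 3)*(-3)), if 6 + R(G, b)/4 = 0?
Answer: -1935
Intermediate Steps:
R(G, b) = -24 (R(G, b) = -24 + 4*0 = -24 + 0 = -24)
(-105 + R(13, 2))*((-2 - 3)*(-3)) = (-105 - 24)*((-2 - 3)*(-3)) = -(-645)*(-3) = -129*15 = -1935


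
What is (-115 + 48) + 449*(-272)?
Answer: -122195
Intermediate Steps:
(-115 + 48) + 449*(-272) = -67 - 122128 = -122195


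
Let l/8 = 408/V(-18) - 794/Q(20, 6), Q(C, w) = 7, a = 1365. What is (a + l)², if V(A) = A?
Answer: 33651601/441 ≈ 76308.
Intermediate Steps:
l = -22864/21 (l = 8*(408/(-18) - 794/7) = 8*(408*(-1/18) - 794*⅐) = 8*(-68/3 - 794/7) = 8*(-2858/21) = -22864/21 ≈ -1088.8)
(a + l)² = (1365 - 22864/21)² = (5801/21)² = 33651601/441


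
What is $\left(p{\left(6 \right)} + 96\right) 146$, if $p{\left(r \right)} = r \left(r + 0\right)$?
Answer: $19272$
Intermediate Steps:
$p{\left(r \right)} = r^{2}$ ($p{\left(r \right)} = r r = r^{2}$)
$\left(p{\left(6 \right)} + 96\right) 146 = \left(6^{2} + 96\right) 146 = \left(36 + 96\right) 146 = 132 \cdot 146 = 19272$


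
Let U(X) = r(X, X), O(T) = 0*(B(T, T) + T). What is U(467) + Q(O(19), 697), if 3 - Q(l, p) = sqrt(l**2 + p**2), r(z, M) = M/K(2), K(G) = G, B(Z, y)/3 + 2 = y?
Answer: -921/2 ≈ -460.50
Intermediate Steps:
B(Z, y) = -6 + 3*y
O(T) = 0 (O(T) = 0*((-6 + 3*T) + T) = 0*(-6 + 4*T) = 0)
r(z, M) = M/2
Q(l, p) = 3 - sqrt(l**2 + p**2)
U(X) = X/2
U(467) + Q(O(19), 697) = (1/2)*467 + (3 - sqrt(0**2 + 697**2)) = 467/2 + (3 - sqrt(0 + 485809)) = 467/2 + (3 - sqrt(485809)) = 467/2 + (3 - 1*697) = 467/2 + (3 - 697) = 467/2 - 694 = -921/2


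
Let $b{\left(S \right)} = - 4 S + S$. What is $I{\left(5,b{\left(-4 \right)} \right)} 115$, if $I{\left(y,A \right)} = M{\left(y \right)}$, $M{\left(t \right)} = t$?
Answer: $575$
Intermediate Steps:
$b{\left(S \right)} = - 3 S$
$I{\left(y,A \right)} = y$
$I{\left(5,b{\left(-4 \right)} \right)} 115 = 5 \cdot 115 = 575$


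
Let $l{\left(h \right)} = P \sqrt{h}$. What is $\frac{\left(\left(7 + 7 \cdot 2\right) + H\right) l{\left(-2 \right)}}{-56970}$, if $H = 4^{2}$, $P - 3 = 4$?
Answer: $- \frac{259 i \sqrt{2}}{56970} \approx - 0.0064294 i$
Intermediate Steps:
$P = 7$ ($P = 3 + 4 = 7$)
$l{\left(h \right)} = 7 \sqrt{h}$
$H = 16$
$\frac{\left(\left(7 + 7 \cdot 2\right) + H\right) l{\left(-2 \right)}}{-56970} = \frac{\left(\left(7 + 7 \cdot 2\right) + 16\right) 7 \sqrt{-2}}{-56970} = \left(\left(7 + 14\right) + 16\right) 7 i \sqrt{2} \left(- \frac{1}{56970}\right) = \left(21 + 16\right) 7 i \sqrt{2} \left(- \frac{1}{56970}\right) = 37 \cdot 7 i \sqrt{2} \left(- \frac{1}{56970}\right) = 259 i \sqrt{2} \left(- \frac{1}{56970}\right) = - \frac{259 i \sqrt{2}}{56970}$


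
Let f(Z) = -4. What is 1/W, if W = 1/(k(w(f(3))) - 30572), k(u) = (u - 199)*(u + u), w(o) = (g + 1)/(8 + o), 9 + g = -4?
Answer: -29360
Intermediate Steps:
g = -13 (g = -9 - 4 = -13)
w(o) = -12/(8 + o) (w(o) = (-13 + 1)/(8 + o) = -12/(8 + o))
k(u) = 2*u*(-199 + u) (k(u) = (-199 + u)*(2*u) = 2*u*(-199 + u))
W = -1/29360 (W = 1/(2*(-12/(8 - 4))*(-199 - 12/(8 - 4)) - 30572) = 1/(2*(-12/4)*(-199 - 12/4) - 30572) = 1/(2*(-12*¼)*(-199 - 12*¼) - 30572) = 1/(2*(-3)*(-199 - 3) - 30572) = 1/(2*(-3)*(-202) - 30572) = 1/(1212 - 30572) = 1/(-29360) = -1/29360 ≈ -3.4060e-5)
1/W = 1/(-1/29360) = -29360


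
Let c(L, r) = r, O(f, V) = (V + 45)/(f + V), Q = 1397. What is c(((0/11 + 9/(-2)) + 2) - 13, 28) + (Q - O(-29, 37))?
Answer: 5659/4 ≈ 1414.8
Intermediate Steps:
O(f, V) = (45 + V)/(V + f)
c(((0/11 + 9/(-2)) + 2) - 13, 28) + (Q - O(-29, 37)) = 28 + (1397 - (45 + 37)/(37 - 29)) = 28 + (1397 - 82/8) = 28 + (1397 - 1*41/4) = 28 + (1397 - 41/4) = 28 + 5547/4 = 5659/4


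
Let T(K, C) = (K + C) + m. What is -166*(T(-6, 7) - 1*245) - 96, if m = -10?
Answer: 42068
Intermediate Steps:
T(K, C) = -10 + C + K (T(K, C) = (K + C) - 10 = (C + K) - 10 = -10 + C + K)
-166*(T(-6, 7) - 1*245) - 96 = -166*((-10 + 7 - 6) - 1*245) - 96 = -166*(-9 - 245) - 96 = -166*(-254) - 96 = 42164 - 96 = 42068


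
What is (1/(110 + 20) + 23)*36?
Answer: 53838/65 ≈ 828.28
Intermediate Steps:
(1/(110 + 20) + 23)*36 = (1/130 + 23)*36 = (2991/130)*36 = 53838/65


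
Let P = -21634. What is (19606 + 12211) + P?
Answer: 10183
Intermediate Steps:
(19606 + 12211) + P = (19606 + 12211) - 21634 = 31817 - 21634 = 10183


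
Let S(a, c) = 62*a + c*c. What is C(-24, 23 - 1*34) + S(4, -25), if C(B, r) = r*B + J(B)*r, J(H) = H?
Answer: 1401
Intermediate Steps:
S(a, c) = c**2 + 62*a (S(a, c) = 62*a + c**2 = c**2 + 62*a)
C(B, r) = 2*B*r (C(B, r) = r*B + B*r = B*r + B*r = 2*B*r)
C(-24, 23 - 1*34) + S(4, -25) = 2*(-24)*(23 - 1*34) + ((-25)**2 + 62*4) = 2*(-24)*(23 - 34) + (625 + 248) = 2*(-24)*(-11) + 873 = 528 + 873 = 1401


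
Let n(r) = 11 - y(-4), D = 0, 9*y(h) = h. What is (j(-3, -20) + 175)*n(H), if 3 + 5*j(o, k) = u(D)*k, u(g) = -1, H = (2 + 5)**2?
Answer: 91876/45 ≈ 2041.7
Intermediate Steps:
H = 49 (H = 7**2 = 49)
y(h) = h/9
n(r) = 103/9 (n(r) = 11 - (-4)/9 = 11 - 1*(-4/9) = 11 + 4/9 = 103/9)
j(o, k) = -3/5 - k/5 (j(o, k) = -3/5 + (-k)/5 = -3/5 - k/5)
(j(-3, -20) + 175)*n(H) = ((-3/5 - 1/5*(-20)) + 175)*(103/9) = ((-3/5 + 4) + 175)*(103/9) = (17/5 + 175)*(103/9) = (892/5)*(103/9) = 91876/45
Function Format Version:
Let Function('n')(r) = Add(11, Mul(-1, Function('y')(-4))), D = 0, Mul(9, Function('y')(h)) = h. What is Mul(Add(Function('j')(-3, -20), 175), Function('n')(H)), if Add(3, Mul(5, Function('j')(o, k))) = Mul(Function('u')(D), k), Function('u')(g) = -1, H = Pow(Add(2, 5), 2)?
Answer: Rational(91876, 45) ≈ 2041.7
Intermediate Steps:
H = 49 (H = Pow(7, 2) = 49)
Function('y')(h) = Mul(Rational(1, 9), h)
Function('n')(r) = Rational(103, 9) (Function('n')(r) = Add(11, Mul(-1, Mul(Rational(1, 9), -4))) = Add(11, Mul(-1, Rational(-4, 9))) = Add(11, Rational(4, 9)) = Rational(103, 9))
Function('j')(o, k) = Add(Rational(-3, 5), Mul(Rational(-1, 5), k)) (Function('j')(o, k) = Add(Rational(-3, 5), Mul(Rational(1, 5), Mul(-1, k))) = Add(Rational(-3, 5), Mul(Rational(-1, 5), k)))
Mul(Add(Function('j')(-3, -20), 175), Function('n')(H)) = Mul(Add(Add(Rational(-3, 5), Mul(Rational(-1, 5), -20)), 175), Rational(103, 9)) = Mul(Add(Add(Rational(-3, 5), 4), 175), Rational(103, 9)) = Mul(Add(Rational(17, 5), 175), Rational(103, 9)) = Mul(Rational(892, 5), Rational(103, 9)) = Rational(91876, 45)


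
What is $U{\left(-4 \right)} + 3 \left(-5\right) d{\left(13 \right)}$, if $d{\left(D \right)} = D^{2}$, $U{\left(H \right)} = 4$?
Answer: $-2531$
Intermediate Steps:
$U{\left(-4 \right)} + 3 \left(-5\right) d{\left(13 \right)} = 4 + 3 \left(-5\right) 13^{2} = 4 - 2535 = -2531$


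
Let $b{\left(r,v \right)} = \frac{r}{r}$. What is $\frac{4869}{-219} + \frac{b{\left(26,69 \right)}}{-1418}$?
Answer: $- \frac{2301487}{103514} \approx -22.234$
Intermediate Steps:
$b{\left(r,v \right)} = 1$
$\frac{4869}{-219} + \frac{b{\left(26,69 \right)}}{-1418} = \frac{4869}{-219} + 1 \frac{1}{-1418} = 4869 \left(- \frac{1}{219}\right) + 1 \left(- \frac{1}{1418}\right) = - \frac{1623}{73} - \frac{1}{1418} = - \frac{2301487}{103514}$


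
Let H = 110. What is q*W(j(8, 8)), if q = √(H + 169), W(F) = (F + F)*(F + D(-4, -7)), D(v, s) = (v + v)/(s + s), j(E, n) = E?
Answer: 2880*√31/7 ≈ 2290.7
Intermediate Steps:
D(v, s) = v/s (D(v, s) = (2*v)/((2*s)) = (2*v)*(1/(2*s)) = v/s)
W(F) = 2*F*(4/7 + F) (W(F) = (F + F)*(F - 4/(-7)) = (2*F)*(F - 4*(-⅐)) = (2*F)*(F + 4/7) = (2*F)*(4/7 + F) = 2*F*(4/7 + F))
q = 3*√31 (q = √(110 + 169) = √279 = 3*√31 ≈ 16.703)
q*W(j(8, 8)) = (3*√31)*((2/7)*8*(4 + 7*8)) = (3*√31)*((2/7)*8*(4 + 56)) = (3*√31)*((2/7)*8*60) = (3*√31)*(960/7) = 2880*√31/7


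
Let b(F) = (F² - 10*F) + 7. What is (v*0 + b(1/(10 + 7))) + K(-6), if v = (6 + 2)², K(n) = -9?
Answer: -747/289 ≈ -2.5848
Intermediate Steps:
v = 64 (v = 8² = 64)
b(F) = 7 + F² - 10*F
(v*0 + b(1/(10 + 7))) + K(-6) = (64*0 + (7 + (1/(10 + 7))² - 10/(10 + 7))) - 9 = (0 + (7 + (1/17)² - 10/17)) - 9 = (0 + (7 + (1/17)² - 10*1/17)) - 9 = (0 + (7 + 1/289 - 10/17)) - 9 = (0 + 1854/289) - 9 = 1854/289 - 9 = -747/289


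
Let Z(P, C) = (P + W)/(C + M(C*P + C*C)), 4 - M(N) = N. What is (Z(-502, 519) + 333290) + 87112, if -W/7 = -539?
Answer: 3489333329/8300 ≈ 4.2040e+5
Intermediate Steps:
W = 3773 (W = -7*(-539) = 3773)
M(N) = 4 - N
Z(P, C) = (3773 + P)/(4 + C - C² - C*P) (Z(P, C) = (P + 3773)/(C + (4 - (C*P + C*C))) = (3773 + P)/(C + (4 - (C*P + C²))) = (3773 + P)/(C + (4 - (C² + C*P))) = (3773 + P)/(C + (4 + (-C² - C*P))) = (3773 + P)/(C + (4 - C² - C*P)) = (3773 + P)/(4 + C - C² - C*P))
(Z(-502, 519) + 333290) + 87112 = ((3773 - 502)/(4 + 519 - 1*519*(519 - 502)) + 333290) + 87112 = (3271/(4 + 519 - 1*519*17) + 333290) + 87112 = (3271/(4 + 519 - 8823) + 333290) + 87112 = (3271/(-8300) + 333290) + 87112 = (-1/8300*3271 + 333290) + 87112 = (-3271/8300 + 333290) + 87112 = 2766303729/8300 + 87112 = 3489333329/8300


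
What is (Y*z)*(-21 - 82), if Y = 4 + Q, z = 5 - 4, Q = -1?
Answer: -309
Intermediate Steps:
z = 1
Y = 3 (Y = 4 - 1 = 3)
(Y*z)*(-21 - 82) = (3*1)*(-21 - 82) = 3*(-103) = -309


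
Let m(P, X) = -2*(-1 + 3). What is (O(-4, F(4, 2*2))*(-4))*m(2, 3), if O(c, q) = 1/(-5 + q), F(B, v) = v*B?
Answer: 16/11 ≈ 1.4545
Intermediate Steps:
m(P, X) = -4 (m(P, X) = -2*2 = -4)
F(B, v) = B*v
(O(-4, F(4, 2*2))*(-4))*m(2, 3) = (-4/(-5 + 4*(2*2)))*(-4) = (-4/(-5 + 4*4))*(-4) = (-4/(-5 + 16))*(-4) = (-4/11)*(-4) = ((1/11)*(-4))*(-4) = -4/11*(-4) = 16/11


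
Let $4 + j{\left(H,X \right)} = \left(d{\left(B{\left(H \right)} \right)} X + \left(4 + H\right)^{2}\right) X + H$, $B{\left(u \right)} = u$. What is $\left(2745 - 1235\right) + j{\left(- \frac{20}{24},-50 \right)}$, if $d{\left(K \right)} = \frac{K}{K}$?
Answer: $\frac{31534}{9} \approx 3503.8$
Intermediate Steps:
$d{\left(K \right)} = 1$
$j{\left(H,X \right)} = -4 + H + X \left(X + \left(4 + H\right)^{2}\right)$ ($j{\left(H,X \right)} = -4 + \left(\left(1 X + \left(4 + H\right)^{2}\right) X + H\right) = -4 + \left(\left(X + \left(4 + H\right)^{2}\right) X + H\right) = -4 + \left(X \left(X + \left(4 + H\right)^{2}\right) + H\right) = -4 + \left(H + X \left(X + \left(4 + H\right)^{2}\right)\right) = -4 + H + X \left(X + \left(4 + H\right)^{2}\right)$)
$\left(2745 - 1235\right) + j{\left(- \frac{20}{24},-50 \right)} = \left(2745 - 1235\right) - \left(4 - 2500 + \frac{5}{6} + 50 \left(4 - \frac{20}{24}\right)^{2}\right) = 1510 - \left(- \frac{14971}{6} + 50 \left(4 - \frac{5}{6}\right)^{2}\right) = 1510 - \left(- \frac{14971}{6} + \frac{9025}{18}\right) = 1510 - - \frac{17944}{9} = 1510 + \frac{17944}{9} = \frac{31534}{9}$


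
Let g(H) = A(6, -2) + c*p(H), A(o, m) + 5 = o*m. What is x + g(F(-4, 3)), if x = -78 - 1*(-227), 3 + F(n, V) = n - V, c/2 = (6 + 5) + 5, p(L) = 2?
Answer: 196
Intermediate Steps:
A(o, m) = -5 + m*o (A(o, m) = -5 + o*m = -5 + m*o)
c = 32 (c = 2*((6 + 5) + 5) = 2*(11 + 5) = 2*16 = 32)
F(n, V) = -3 + n - V (F(n, V) = -3 + (n - V) = -3 + n - V)
x = 149 (x = -78 + 227 = 149)
g(H) = 47 (g(H) = (-5 - 2*6) + 32*2 = (-5 - 12) + 64 = -17 + 64 = 47)
x + g(F(-4, 3)) = 149 + 47 = 196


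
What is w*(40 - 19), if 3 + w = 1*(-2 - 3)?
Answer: -168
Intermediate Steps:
w = -8 (w = -3 + 1*(-2 - 3) = -3 + 1*(-5) = -3 - 5 = -8)
w*(40 - 19) = -8*(40 - 19) = -8*21 = -168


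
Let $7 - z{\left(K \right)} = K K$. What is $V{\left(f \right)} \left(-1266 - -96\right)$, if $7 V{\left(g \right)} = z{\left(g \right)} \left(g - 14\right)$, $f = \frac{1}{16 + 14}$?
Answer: $\frac{34310653}{2100} \approx 16338.0$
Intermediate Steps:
$z{\left(K \right)} = 7 - K^{2}$ ($z{\left(K \right)} = 7 - K K = 7 - K^{2}$)
$f = \frac{1}{30} \approx 0.033333$
$V{\left(g \right)} = \frac{\left(-14 + g\right) \left(7 - g^{2}\right)}{7}$ ($V{\left(g \right)} = \frac{\left(7 - g^{2}\right) \left(g - 14\right)}{7} = \frac{\left(7 - g^{2}\right) \left(-14 + g\right)}{7} = \frac{\left(-14 + g\right) \left(7 - g^{2}\right)}{7}$)
$V{\left(f \right)} \left(-1266 - -96\right) = - \frac{\left(-14 + \frac{1}{30}\right) \left(-7 + \left(\frac{1}{30}\right)^{2}\right)}{7} \left(-1266 - -96\right) = \left(- \frac{1}{7}\right) \left(- \frac{419}{30}\right) \left(-7 + \frac{1}{900}\right) \left(-1266 + 96\right) = \left(- \frac{1}{7}\right) \left(- \frac{419}{30}\right) \left(- \frac{6299}{900}\right) \left(-1170\right) = \left(- \frac{2639281}{189000}\right) \left(-1170\right) = \frac{34310653}{2100}$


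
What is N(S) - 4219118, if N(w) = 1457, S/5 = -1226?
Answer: -4217661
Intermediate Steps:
S = -6130 (S = 5*(-1226) = -6130)
N(S) - 4219118 = 1457 - 4219118 = -4217661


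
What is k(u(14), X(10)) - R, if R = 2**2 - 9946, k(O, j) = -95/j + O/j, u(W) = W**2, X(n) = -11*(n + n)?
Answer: 2187139/220 ≈ 9941.5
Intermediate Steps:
X(n) = -22*n
R = -9942 (R = 4 - 9946 = -9942)
k(u(14), X(10)) - R = (-95 + 14**2)/((-22*10)) - 1*(-9942) = (-95 + 196)/(-220) + 9942 = -1/220*101 + 9942 = -101/220 + 9942 = 2187139/220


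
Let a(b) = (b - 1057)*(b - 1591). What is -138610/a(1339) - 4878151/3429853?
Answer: 9196500119/17409933828 ≈ 0.52823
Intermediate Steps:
a(b) = (-1591 + b)*(-1057 + b) (a(b) = (-1057 + b)*(-1591 + b) = (-1591 + b)*(-1057 + b))
-138610/a(1339) - 4878151/3429853 = -138610/(1681687 + 1339**2 - 2648*1339) - 4878151/3429853 = -138610/(1681687 + 1792921 - 3545672) - 4878151*1/3429853 = -138610/(-71064) - 4878151/3429853 = -138610*(-1/71064) - 4878151/3429853 = 69305/35532 - 4878151/3429853 = 9196500119/17409933828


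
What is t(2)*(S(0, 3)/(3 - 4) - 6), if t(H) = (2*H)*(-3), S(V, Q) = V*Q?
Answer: 72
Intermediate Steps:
S(V, Q) = Q*V
t(H) = -6*H
t(2)*(S(0, 3)/(3 - 4) - 6) = (-6*2)*((3*0)/(3 - 4) - 6) = -12*(0/(-1) - 6) = -12*(-1*0 - 6) = -12*(0 - 6) = -12*(-6) = 72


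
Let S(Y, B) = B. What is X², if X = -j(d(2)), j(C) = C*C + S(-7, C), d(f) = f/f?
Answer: 4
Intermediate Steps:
d(f) = 1
j(C) = C + C² (j(C) = C*C + C = C² + C = C + C²)
X = -2 (X = -(1 + 1) = -2 ≈ -2.0000)
X² = (-2)² = 4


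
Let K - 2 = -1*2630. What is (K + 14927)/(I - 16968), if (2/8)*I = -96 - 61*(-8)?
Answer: -1757/2200 ≈ -0.79864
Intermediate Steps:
I = 1568 (I = 4*(-96 - 61*(-8)) = 4*(-96 + 488) = 4*392 = 1568)
K = -2628 (K = 2 - 1*2630 = 2 - 2630 = -2628)
(K + 14927)/(I - 16968) = (-2628 + 14927)/(1568 - 16968) = 12299/(-15400) = 12299*(-1/15400) = -1757/2200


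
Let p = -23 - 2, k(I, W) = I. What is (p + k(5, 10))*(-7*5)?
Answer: 700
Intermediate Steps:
p = -25
(p + k(5, 10))*(-7*5) = (-25 + 5)*(-7*5) = -20*(-35) = 700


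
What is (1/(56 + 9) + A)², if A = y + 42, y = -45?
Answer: 37636/4225 ≈ 8.9079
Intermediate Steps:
A = -3 (A = -45 + 42 = -3)
(1/(56 + 9) + A)² = (1/(56 + 9) - 3)² = (1/65 - 3)² = (-194/65)² = 37636/4225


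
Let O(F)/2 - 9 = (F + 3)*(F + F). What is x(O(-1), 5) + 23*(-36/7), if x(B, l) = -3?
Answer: -849/7 ≈ -121.29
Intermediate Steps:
O(F) = 18 + 4*F*(3 + F) (O(F) = 18 + 2*((F + 3)*(F + F)) = 18 + 2*((3 + F)*(2*F)) = 18 + 2*(2*F*(3 + F)) = 18 + 4*F*(3 + F))
x(O(-1), 5) + 23*(-36/7) = -3 + 23*(-36/7) = -3 - 828/7 = -849/7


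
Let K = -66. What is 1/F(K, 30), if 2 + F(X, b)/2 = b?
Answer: 1/56 ≈ 0.017857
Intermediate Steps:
F(X, b) = -4 + 2*b
1/F(K, 30) = 1/(-4 + 2*30) = 1/(-4 + 60) = 1/56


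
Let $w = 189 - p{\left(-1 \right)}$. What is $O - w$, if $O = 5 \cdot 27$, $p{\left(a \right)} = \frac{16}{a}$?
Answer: $-70$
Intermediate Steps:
$O = 135$
$w = 205$ ($w = 189 - \frac{16}{-1} = 189 - 16 \left(-1\right) = 189 - -16 = 189 + 16 = 205$)
$O - w = 135 - 205 = -70$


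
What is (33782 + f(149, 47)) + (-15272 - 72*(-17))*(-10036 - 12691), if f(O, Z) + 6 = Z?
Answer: 319302719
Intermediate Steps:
f(O, Z) = -6 + Z
(33782 + f(149, 47)) + (-15272 - 72*(-17))*(-10036 - 12691) = (33782 + (-6 + 47)) + (-15272 - 72*(-17))*(-10036 - 12691) = (33782 + 41) + (-15272 + 1224)*(-22727) = 33823 - 14048*(-22727) = 33823 + 319268896 = 319302719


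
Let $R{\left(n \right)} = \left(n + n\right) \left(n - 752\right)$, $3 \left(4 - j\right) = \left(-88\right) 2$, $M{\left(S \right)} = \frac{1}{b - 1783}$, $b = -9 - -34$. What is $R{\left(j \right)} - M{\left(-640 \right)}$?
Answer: $- \frac{455654845}{5274} \approx -86397.0$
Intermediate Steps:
$b = 25$ ($b = -9 + 34 = 25$)
$M{\left(S \right)} = - \frac{1}{1758}$ ($M{\left(S \right)} = \frac{1}{25 - 1783} = \frac{1}{-1758} = - \frac{1}{1758}$)
$j = \frac{188}{3}$ ($j = 4 - \frac{\left(-88\right) 2}{3} = 4 - - \frac{176}{3} = 4 + \frac{176}{3} = \frac{188}{3} \approx 62.667$)
$R{\left(n \right)} = 2 n \left(-752 + n\right)$
$R{\left(j \right)} - M{\left(-640 \right)} = 2 \cdot \frac{188}{3} \left(-752 + \frac{188}{3}\right) - - \frac{1}{1758} = 2 \cdot \frac{188}{3} \left(- \frac{2068}{3}\right) + \frac{1}{1758} = - \frac{777568}{9} + \frac{1}{1758} = - \frac{455654845}{5274}$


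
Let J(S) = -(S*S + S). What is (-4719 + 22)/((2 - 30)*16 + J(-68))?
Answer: 4697/5004 ≈ 0.93865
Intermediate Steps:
J(S) = -S - S² (J(S) = -(S² + S) = -(S + S²) = -S - S²)
(-4719 + 22)/((2 - 30)*16 + J(-68)) = (-4719 + 22)/((2 - 30)*16 - 1*(-68)*(1 - 68)) = -4697/(-28*16 - 1*(-68)*(-67)) = -4697/(-448 - 4556) = -4697/(-5004) = -4697*(-1/5004) = 4697/5004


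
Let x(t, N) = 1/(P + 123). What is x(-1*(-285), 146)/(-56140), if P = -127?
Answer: 1/224560 ≈ 4.4532e-6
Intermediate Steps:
x(t, N) = -¼ (x(t, N) = 1/(-127 + 123) = 1/(-4) = -¼)
x(-1*(-285), 146)/(-56140) = -¼/(-56140) = -¼*(-1/56140) = 1/224560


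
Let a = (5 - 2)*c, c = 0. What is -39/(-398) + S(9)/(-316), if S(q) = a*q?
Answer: 39/398 ≈ 0.097990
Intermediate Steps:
a = 0 (a = (5 - 2)*0 = 3*0 = 0)
S(q) = 0 (S(q) = 0*q = 0)
-39/(-398) + S(9)/(-316) = -39/(-398) + 0/(-316) = -39*(-1/398) + 0*(-1/316) = 39/398 + 0 = 39/398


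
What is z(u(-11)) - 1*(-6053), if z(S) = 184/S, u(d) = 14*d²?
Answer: 5126983/847 ≈ 6053.1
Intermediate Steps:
z(u(-11)) - 1*(-6053) = 184/((14*(-11)²)) - 1*(-6053) = 184/((14*121)) + 6053 = 184/1694 + 6053 = 184*(1/1694) + 6053 = 92/847 + 6053 = 5126983/847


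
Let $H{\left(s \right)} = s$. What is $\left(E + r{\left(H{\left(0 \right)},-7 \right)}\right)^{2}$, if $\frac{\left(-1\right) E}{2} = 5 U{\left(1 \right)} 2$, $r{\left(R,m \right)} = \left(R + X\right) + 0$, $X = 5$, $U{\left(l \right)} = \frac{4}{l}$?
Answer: $5625$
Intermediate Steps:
$r{\left(R,m \right)} = 5 + R$ ($r{\left(R,m \right)} = \left(R + 5\right) + 0 = \left(5 + R\right) + 0 = 5 + R$)
$E = -80$ ($E = - 2 \cdot 5 \cdot \frac{4}{1} \cdot 2 = - 2 \cdot 5 \cdot 4 \cdot 1 \cdot 2 = - 2 \cdot 5 \cdot 4 \cdot 2 = - 2 \cdot 20 \cdot 2 = \left(-2\right) 40 = -80$)
$\left(E + r{\left(H{\left(0 \right)},-7 \right)}\right)^{2} = \left(-80 + \left(5 + 0\right)\right)^{2} = \left(-80 + 5\right)^{2} = \left(-75\right)^{2} = 5625$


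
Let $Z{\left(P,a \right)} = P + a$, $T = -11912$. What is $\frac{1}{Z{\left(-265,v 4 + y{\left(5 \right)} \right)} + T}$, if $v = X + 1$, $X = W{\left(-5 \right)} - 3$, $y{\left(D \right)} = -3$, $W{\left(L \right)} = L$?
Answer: $- \frac{1}{12208} \approx -8.1914 \cdot 10^{-5}$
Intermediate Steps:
$X = -8$ ($X = -5 - 3 = -8$)
$v = -7$ ($v = -8 + 1 = -7$)
$\frac{1}{Z{\left(-265,v 4 + y{\left(5 \right)} \right)} + T} = \frac{1}{\left(-265 - 31\right) - 11912} = \frac{1}{-296 - 11912} = \frac{1}{-12208} = - \frac{1}{12208}$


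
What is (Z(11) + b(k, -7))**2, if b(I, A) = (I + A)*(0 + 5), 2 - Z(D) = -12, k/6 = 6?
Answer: 25281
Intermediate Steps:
k = 36 (k = 6*6 = 36)
Z(D) = 14 (Z(D) = 2 - 1*(-12) = 2 + 12 = 14)
b(I, A) = 5*A + 5*I (b(I, A) = (A + I)*5 = 5*A + 5*I)
(Z(11) + b(k, -7))**2 = (14 + (5*(-7) + 5*36))**2 = (14 + (-35 + 180))**2 = (14 + 145)**2 = 159**2 = 25281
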